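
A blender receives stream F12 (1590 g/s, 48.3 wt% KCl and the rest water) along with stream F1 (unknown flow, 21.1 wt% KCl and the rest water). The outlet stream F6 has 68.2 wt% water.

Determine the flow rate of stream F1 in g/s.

Let F1 be the unknown flow. Total out = 1590 + F1.
water balance: 822.03 + 0.789·F1 = 0.682·(1590 + F1)
(0.789 − 0.682)·F1 = 0.682×1590 − 822.03 = 262.35
F1 = 262.35 / 0.107 = 2451.9 g/s

2452 g/s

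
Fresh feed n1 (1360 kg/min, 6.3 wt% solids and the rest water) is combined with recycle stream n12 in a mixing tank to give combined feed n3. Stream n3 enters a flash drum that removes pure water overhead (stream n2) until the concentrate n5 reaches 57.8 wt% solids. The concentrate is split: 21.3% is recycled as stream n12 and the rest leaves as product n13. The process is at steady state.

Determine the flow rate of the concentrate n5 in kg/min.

188.4 kg/min

Overall solids balance (none leaves overhead): solids in fresh feed = solids in product, i.e. 1360×0.063 = (1−0.213)·n5·0.578.
n5 = 85.68/(0.578×0.787) = 188.35 kg/min.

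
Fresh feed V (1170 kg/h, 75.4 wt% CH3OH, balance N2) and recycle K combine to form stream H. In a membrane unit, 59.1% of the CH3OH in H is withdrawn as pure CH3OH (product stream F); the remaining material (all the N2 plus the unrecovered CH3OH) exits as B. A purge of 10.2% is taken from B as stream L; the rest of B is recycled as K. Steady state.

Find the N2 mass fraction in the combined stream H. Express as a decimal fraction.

0.669

N2 enters only via V and leaves only via the purge: 1170×0.246 = 0.102×(N2 in B), and the membrane unit passes all N2, so N2 in H = N2 in B = 2821.8 kg/h.
CH3OH in H: m_A = 1170×0.754 + (1−0.102)·(1−0.591)·m_A, so m_A = 882.18/0.6327 = 1394.3 kg/h.
H = 1394.3 + 2821.8 = 4216 kg/h.
N2 fraction in H = 2821.8/4216 = 0.669.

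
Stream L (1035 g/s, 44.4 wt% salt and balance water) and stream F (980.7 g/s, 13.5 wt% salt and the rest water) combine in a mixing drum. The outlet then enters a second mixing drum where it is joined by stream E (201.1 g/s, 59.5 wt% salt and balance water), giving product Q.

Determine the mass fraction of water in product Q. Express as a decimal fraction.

0.6790

Overall, product flow = 2216.8 g/s.
water in = 1035×0.556 + 980.7×0.865 + 201.1×0.405 = 1505.2 g/s.
water fraction in Q = 0.6790.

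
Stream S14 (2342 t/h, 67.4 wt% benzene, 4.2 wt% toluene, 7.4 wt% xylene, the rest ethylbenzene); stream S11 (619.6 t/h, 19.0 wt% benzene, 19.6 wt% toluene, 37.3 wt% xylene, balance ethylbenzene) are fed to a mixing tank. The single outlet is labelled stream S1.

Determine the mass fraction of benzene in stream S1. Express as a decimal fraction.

0.5727

Total flow out = 2342 + 619.6 = 2961.6 t/h.
benzene in = 2342×0.674 + 619.6×0.190 = 1696.2 t/h.
benzene mass fraction in S1 = 1696.2/2961.6 = 0.5727.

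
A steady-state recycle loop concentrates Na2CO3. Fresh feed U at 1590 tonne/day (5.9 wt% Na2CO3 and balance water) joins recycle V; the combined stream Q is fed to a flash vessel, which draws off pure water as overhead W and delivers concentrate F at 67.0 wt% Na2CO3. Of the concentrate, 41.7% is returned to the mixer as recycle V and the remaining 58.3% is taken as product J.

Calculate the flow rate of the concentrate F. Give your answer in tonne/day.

Overall Na2CO3 balance (none leaves overhead): Na2CO3 in fresh feed = Na2CO3 in product, i.e. 1590×0.059 = (1−0.417)·F·0.670.
F = 93.81/(0.670×0.583) = 240.16 tonne/day.

240.2 tonne/day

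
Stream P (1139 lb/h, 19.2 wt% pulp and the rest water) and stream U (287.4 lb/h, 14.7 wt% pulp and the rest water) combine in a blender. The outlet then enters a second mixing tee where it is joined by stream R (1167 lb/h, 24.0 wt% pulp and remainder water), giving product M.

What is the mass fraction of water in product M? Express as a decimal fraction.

Overall, product flow = 2593.4 lb/h.
water in = 1139×0.808 + 287.4×0.853 + 1167×0.760 = 2052.4 lb/h.
water fraction in M = 0.791.

0.791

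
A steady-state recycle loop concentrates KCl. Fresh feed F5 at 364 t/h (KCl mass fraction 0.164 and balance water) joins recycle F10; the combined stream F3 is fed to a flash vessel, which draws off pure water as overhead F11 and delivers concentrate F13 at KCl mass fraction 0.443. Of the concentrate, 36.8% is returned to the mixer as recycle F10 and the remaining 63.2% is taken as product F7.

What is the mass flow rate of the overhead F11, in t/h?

229.2 t/h

Overall KCl balance (none leaves overhead): KCl in fresh feed = KCl in product, i.e. 364×0.164 = (1−0.368)·F13·0.443.
F13 = 59.696/(0.443×0.632) = 213.22 t/h.
Recycle F10 = 0.368×213.22 = 78.464 t/h.
Combined feed F3 = 364 + 78.464 = 442.46 t/h.
Overhead F11 = F3 − F13 = 442.46 − 213.22 = 229.25 t/h.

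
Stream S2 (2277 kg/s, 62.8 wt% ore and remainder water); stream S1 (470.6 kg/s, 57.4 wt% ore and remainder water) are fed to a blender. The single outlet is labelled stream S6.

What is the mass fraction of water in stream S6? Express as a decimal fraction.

Total flow out = 2277 + 470.6 = 2747.6 kg/s.
water in = 2277×0.372 + 470.6×0.426 = 1047.5 kg/s.
water mass fraction in S6 = 1047.5/2747.6 = 0.381.

0.381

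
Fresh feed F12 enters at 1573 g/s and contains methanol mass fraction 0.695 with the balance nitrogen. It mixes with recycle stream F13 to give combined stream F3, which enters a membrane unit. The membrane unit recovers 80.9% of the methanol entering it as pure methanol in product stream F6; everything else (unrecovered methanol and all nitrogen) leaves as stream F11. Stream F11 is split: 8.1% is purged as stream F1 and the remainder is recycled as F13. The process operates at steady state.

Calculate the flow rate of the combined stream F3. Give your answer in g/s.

7249 g/s

nitrogen enters only via F12 and leaves only via the purge: 1573×0.305 = 0.081×(nitrogen in F11), and the membrane unit passes all nitrogen, so nitrogen in F3 = nitrogen in F11 = 5923 g/s.
methanol in F3: m_A = 1573×0.695 + (1−0.081)·(1−0.809)·m_A, so m_A = 1093.2/0.8245 = 1326 g/s.
F3 = 1326 + 5923 = 7249 g/s.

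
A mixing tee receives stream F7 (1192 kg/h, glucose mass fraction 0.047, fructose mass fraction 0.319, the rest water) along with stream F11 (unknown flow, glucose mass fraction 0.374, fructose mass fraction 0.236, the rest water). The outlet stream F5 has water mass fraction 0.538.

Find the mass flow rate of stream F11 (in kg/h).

773.2 kg/h

Let F11 be the unknown flow. Total out = 1192 + F11.
water balance: 755.73 + 0.390·F11 = 0.538·(1192 + F11)
(0.390 − 0.538)·F11 = 0.538×1192 − 755.73 = -114.43
F11 = -114.43 / -0.148 = 773.19 kg/h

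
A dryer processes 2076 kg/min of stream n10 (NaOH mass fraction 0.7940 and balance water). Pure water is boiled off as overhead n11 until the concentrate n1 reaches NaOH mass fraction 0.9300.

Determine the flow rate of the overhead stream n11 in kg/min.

NaOH is conserved: 2076×0.794 = 1648.3 kg/min all reports to the concentrate.
Concentrate = 1648.3/(target fraction) = 1772.4 kg/min.
Overhead = 2076 − 1772.4 = 303.59 kg/min.

303.6 kg/min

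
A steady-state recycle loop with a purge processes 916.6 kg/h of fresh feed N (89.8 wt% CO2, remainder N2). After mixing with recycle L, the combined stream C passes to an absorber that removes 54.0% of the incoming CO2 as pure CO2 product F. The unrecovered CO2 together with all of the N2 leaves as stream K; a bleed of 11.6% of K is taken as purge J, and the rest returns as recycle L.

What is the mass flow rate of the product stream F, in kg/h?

CO2 in C: m_A = 916.6×0.898 + (1−0.116)·(1−0.540)·m_A, so m_A = 823.11/0.5934 = 1387.2 kg/h.
Product F = 0.540×1387.2 = 749.09 kg/h.

749.1 kg/h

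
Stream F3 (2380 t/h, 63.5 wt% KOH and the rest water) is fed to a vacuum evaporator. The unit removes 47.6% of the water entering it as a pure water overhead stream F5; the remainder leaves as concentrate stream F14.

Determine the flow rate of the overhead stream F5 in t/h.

413.5 t/h

water entering = 2380×0.365 = 868.7 t/h; overhead removed = 0.476×868.7 = 413.5 t/h.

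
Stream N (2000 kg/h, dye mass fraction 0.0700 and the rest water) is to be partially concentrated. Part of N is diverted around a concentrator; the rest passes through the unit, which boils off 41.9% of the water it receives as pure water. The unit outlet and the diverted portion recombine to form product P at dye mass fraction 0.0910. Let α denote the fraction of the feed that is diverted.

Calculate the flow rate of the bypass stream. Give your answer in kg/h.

815.6 kg/h

All 2000×0.070 = 140 kg/h of dye reaches P, so P = 140/0.091 = 1538.5 kg/h and vapour = 461.54 kg/h.
The evaporator receives (1−α)·2000 of feed at 0.930 water and removes 0.419 of that water:
0.419×0.930×(1−α)×2000 = 461.54
(1−α) = 461.54/779.34 = 0.5922;  α = 0.4078.
Bypass flow = 0.4078×2000 = 815.57 kg/h.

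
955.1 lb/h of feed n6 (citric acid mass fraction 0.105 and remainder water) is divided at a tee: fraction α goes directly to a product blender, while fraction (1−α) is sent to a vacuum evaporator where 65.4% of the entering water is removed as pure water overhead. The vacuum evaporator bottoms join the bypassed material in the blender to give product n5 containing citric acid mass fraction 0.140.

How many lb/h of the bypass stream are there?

All 955.1×0.105 = 100.29 lb/h of citric acid reaches n5, so n5 = 100.29/0.140 = 716.32 lb/h and vapour = 238.78 lb/h.
The evaporator receives (1−α)·955.1 of feed at 0.895 water and removes 0.654 of that water:
0.654×0.895×(1−α)×955.1 = 238.78
(1−α) = 238.78/559.05 = 0.4271;  α = 0.5729.
Bypass flow = 0.5729×955.1 = 547.17 lb/h.

547.2 lb/h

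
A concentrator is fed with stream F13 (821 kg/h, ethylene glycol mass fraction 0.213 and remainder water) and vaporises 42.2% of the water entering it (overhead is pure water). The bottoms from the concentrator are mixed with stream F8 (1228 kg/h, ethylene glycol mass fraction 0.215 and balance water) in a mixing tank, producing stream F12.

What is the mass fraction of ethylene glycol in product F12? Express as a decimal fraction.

Vapour removed = 0.422×0.787×821 = 272.67 kg/h; concentrate = 548.33 kg/h.
ethylene glycol reaching the mixer = 174.87 (from concentrate) + 1228×0.215 = 438.89 kg/h.
Product flow = 548.33 + 1228 = 1776.3 kg/h; ethylene glycol fraction = 0.247.

0.247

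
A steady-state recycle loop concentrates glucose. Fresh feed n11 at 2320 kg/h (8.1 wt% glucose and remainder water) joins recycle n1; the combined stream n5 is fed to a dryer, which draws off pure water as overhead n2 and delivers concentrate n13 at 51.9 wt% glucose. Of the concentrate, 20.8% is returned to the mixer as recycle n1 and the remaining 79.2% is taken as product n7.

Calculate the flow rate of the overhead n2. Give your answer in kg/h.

1958 kg/h

Overall glucose balance (none leaves overhead): glucose in fresh feed = glucose in product, i.e. 2320×0.081 = (1−0.208)·n13·0.519.
n13 = 187.92/(0.519×0.792) = 457.17 kg/h.
Recycle n1 = 0.208×457.17 = 95.092 kg/h.
Combined feed n5 = 2320 + 95.092 = 2415.1 kg/h.
Overhead n2 = n5 − n13 = 2415.1 − 457.17 = 1957.9 kg/h.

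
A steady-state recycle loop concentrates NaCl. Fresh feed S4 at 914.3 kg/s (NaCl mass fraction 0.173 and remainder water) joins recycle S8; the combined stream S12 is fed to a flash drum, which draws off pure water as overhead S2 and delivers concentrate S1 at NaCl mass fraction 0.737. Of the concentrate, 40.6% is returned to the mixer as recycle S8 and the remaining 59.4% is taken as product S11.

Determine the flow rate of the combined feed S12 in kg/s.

Overall NaCl balance (none leaves overhead): NaCl in fresh feed = NaCl in product, i.e. 914.3×0.173 = (1−0.406)·S1·0.737.
S1 = 158.17/(0.737×0.594) = 361.31 kg/s.
Recycle S8 = 0.406×361.31 = 146.69 kg/s.
Combined feed S12 = 914.3 + 146.69 = 1061 kg/s.

1061 kg/s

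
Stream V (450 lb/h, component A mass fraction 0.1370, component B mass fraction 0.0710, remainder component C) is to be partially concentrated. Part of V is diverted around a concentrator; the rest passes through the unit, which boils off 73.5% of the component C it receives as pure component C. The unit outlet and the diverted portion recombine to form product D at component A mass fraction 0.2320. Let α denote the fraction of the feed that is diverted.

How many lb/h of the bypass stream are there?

133.5 lb/h

All 450×0.137 = 61.65 lb/h of component A reaches D, so D = 61.65/0.232 = 265.73 lb/h and vapour = 184.27 lb/h.
The evaporator receives (1−α)·450 of feed at 0.792 component C and removes 0.735 of that component C:
0.735×0.792×(1−α)×450 = 184.27
(1−α) = 184.27/261.95 = 0.7034;  α = 0.2966.
Bypass flow = 0.2966×450 = 133.45 lb/h.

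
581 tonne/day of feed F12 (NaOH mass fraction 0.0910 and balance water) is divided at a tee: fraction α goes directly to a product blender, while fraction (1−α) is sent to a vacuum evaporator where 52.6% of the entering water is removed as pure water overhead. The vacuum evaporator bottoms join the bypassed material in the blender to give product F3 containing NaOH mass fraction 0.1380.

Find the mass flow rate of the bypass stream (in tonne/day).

All 581×0.091 = 52.871 tonne/day of NaOH reaches F3, so F3 = 52.871/0.138 = 383.12 tonne/day and vapour = 197.88 tonne/day.
The evaporator receives (1−α)·581 of feed at 0.909 water and removes 0.526 of that water:
0.526×0.909×(1−α)×581 = 197.88
(1−α) = 197.88/277.8 = 0.7123;  α = 0.2877.
Bypass flow = 0.2877×581 = 167.15 tonne/day.

167.1 tonne/day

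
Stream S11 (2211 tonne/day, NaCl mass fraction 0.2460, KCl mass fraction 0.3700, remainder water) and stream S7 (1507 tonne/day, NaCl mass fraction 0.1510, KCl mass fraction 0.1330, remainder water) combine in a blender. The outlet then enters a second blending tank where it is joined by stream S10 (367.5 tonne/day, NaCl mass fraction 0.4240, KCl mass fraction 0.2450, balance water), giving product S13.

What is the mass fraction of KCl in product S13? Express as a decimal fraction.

0.2713

Overall, product flow = 4085.5 tonne/day.
KCl in = 2211×0.370 + 1507×0.133 + 367.5×0.245 = 1108.5 tonne/day.
KCl fraction in S13 = 0.2713.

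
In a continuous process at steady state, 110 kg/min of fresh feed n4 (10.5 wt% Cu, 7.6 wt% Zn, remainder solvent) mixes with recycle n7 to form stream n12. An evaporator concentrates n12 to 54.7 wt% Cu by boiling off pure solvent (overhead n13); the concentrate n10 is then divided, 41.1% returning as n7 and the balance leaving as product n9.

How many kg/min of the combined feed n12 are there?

Overall Cu balance (none leaves overhead): Cu in fresh feed = Cu in product, i.e. 110×0.105 = (1−0.411)·n10·0.547.
n10 = 11.55/(0.547×0.589) = 35.849 kg/min.
Recycle n7 = 0.411×35.849 = 14.734 kg/min.
Combined feed n12 = 110 + 14.734 = 124.73 kg/min.

124.7 kg/min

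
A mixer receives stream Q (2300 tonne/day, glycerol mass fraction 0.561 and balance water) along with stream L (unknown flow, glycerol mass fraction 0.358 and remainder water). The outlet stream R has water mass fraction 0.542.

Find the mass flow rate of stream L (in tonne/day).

Let L be the unknown flow. Total out = 2300 + L.
water balance: 1009.7 + 0.642·L = 0.542·(2300 + L)
(0.642 − 0.542)·L = 0.542×2300 − 1009.7 = 236.9
L = 236.9 / 0.100 = 2369 tonne/day

2369 tonne/day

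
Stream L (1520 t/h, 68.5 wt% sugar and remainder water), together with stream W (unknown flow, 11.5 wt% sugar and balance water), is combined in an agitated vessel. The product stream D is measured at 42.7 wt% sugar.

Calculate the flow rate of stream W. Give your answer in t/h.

1257 t/h

Let W be the unknown flow. Total out = 1520 + W.
sugar balance: 1041.2 + 0.115·W = 0.427·(1520 + W)
(0.115 − 0.427)·W = 0.427×1520 − 1041.2 = -392.16
W = -392.16 / -0.312 = 1256.9 t/h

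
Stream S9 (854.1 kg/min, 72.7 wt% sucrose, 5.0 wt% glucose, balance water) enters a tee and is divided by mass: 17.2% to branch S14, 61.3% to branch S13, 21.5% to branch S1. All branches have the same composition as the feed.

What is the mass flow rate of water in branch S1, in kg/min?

Branch S1 total = 0.215×854.1 = 183.63 kg/min.
water in S1 = 0.223×183.63 = 40.95 kg/min.

40.95 kg/min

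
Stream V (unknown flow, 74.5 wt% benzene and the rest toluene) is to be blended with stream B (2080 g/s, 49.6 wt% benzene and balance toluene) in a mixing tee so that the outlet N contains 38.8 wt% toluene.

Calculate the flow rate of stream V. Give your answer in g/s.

1814 g/s

Let V be the unknown flow. Total out = 2080 + V.
toluene balance: 1048.3 + 0.255·V = 0.388·(2080 + V)
(0.255 − 0.388)·V = 0.388×2080 − 1048.3 = -241.28
V = -241.28 / -0.133 = 1814.1 g/s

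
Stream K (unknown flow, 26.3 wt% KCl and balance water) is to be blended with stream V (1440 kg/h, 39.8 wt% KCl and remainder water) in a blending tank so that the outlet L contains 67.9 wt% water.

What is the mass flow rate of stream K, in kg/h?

1912 kg/h

Let K be the unknown flow. Total out = 1440 + K.
water balance: 866.88 + 0.737·K = 0.679·(1440 + K)
(0.737 − 0.679)·K = 0.679×1440 − 866.88 = 110.88
K = 110.88 / 0.058 = 1911.7 kg/h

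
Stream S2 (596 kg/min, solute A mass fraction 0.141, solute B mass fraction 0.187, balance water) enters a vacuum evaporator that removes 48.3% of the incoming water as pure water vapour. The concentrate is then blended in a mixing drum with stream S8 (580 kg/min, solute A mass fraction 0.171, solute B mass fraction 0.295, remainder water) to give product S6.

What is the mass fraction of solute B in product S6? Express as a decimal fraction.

Vapour removed = 0.483×0.672×596 = 193.45 kg/min; concentrate = 402.55 kg/min.
solute B reaching the mixer = 111.45 (from concentrate) + 580×0.295 = 282.55 kg/min.
Product flow = 402.55 + 580 = 982.55 kg/min; solute B fraction = 0.288.

0.288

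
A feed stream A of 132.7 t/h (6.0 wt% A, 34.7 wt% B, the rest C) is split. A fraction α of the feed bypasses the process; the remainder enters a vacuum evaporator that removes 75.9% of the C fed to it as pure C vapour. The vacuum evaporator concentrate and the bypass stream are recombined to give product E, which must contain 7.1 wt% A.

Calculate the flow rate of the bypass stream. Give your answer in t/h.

87.02 t/h

All 132.7×0.060 = 7.962 t/h of A reaches E, so E = 7.962/0.071 = 112.14 t/h and vapour = 20.559 t/h.
The evaporator receives (1−α)·132.7 of feed at 0.593 C and removes 0.759 of that C:
0.759×0.593×(1−α)×132.7 = 20.559
(1−α) = 20.559/59.727 = 0.3442;  α = 0.6558.
Bypass flow = 0.6558×132.7 = 87.022 t/h.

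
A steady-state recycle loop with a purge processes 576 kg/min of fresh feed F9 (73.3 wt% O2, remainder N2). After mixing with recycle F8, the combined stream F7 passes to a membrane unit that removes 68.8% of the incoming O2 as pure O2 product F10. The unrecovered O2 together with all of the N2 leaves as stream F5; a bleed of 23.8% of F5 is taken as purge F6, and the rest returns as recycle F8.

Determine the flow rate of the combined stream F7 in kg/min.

N2 enters only via F9 and leaves only via the purge: 576×0.267 = 0.238×(N2 in F5), and the membrane unit passes all N2, so N2 in F7 = N2 in F5 = 646.18 kg/min.
O2 in F7: m_A = 576×0.733 + (1−0.238)·(1−0.688)·m_A, so m_A = 422.21/0.7623 = 553.89 kg/min.
F7 = 553.89 + 646.18 = 1200.1 kg/min.

1200 kg/min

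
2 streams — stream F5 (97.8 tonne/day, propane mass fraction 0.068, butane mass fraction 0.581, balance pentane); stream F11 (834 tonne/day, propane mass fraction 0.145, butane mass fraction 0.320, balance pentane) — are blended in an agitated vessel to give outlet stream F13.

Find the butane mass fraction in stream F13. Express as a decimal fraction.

Total flow out = 97.8 + 834 = 931.8 tonne/day.
butane in = 97.8×0.581 + 834×0.320 = 323.7 tonne/day.
butane mass fraction in F13 = 323.7/931.8 = 0.347.

0.347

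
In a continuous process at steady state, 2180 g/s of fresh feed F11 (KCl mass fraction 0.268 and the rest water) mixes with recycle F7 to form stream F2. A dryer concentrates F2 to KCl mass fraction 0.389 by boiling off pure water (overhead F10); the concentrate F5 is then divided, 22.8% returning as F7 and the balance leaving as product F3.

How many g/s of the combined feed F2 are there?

Overall KCl balance (none leaves overhead): KCl in fresh feed = KCl in product, i.e. 2180×0.268 = (1−0.228)·F5·0.389.
F5 = 584.24/(0.389×0.772) = 1945.5 g/s.
Recycle F7 = 0.228×1945.5 = 443.57 g/s.
Combined feed F2 = 2180 + 443.57 = 2623.6 g/s.

2624 g/s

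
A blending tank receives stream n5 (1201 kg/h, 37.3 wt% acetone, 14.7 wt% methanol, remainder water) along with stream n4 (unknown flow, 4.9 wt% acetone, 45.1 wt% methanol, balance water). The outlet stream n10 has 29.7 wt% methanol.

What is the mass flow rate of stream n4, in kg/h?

1170 kg/h

Let n4 be the unknown flow. Total out = 1201 + n4.
methanol balance: 176.55 + 0.451·n4 = 0.297·(1201 + n4)
(0.451 − 0.297)·n4 = 0.297×1201 − 176.55 = 180.15
n4 = 180.15 / 0.154 = 1169.8 kg/h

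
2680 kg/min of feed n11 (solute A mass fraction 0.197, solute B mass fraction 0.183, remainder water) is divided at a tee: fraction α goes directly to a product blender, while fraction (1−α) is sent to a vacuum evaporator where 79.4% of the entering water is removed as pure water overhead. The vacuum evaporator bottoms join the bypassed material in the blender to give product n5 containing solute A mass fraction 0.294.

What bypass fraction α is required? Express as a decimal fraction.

0.330

All 2680×0.197 = 527.96 kg/min of solute A reaches n5, so n5 = 527.96/0.294 = 1795.8 kg/min and vapour = 884.22 kg/min.
The evaporator receives (1−α)·2680 of feed at 0.620 water and removes 0.794 of that water:
0.794×0.620×(1−α)×2680 = 884.22
(1−α) = 884.22/1319.3 = 0.6702;  α = 0.3298.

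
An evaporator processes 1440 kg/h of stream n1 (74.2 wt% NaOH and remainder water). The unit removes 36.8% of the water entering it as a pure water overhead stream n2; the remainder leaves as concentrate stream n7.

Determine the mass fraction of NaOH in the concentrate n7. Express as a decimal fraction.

0.820

NaOH is not removed: 1440×0.742 = 1068.5 kg/h of NaOH enters n7.
water entering = 1440×0.258 = 371.52 kg/h; overhead removed = 0.368×371.52 = 136.72 kg/h.
Concentrate = 1440 − 136.72 = 1303.3 kg/h.
Mass fraction = 1068.5/1303.3 = 0.820.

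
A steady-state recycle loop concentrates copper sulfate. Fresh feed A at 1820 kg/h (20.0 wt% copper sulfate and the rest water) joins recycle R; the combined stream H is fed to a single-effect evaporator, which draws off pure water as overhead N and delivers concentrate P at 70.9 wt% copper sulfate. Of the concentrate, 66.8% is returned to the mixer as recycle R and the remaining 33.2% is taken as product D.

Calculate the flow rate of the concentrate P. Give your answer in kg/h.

1546 kg/h

Overall copper sulfate balance (none leaves overhead): copper sulfate in fresh feed = copper sulfate in product, i.e. 1820×0.200 = (1−0.668)·P·0.709.
P = 364/(0.709×0.332) = 1546.4 kg/h.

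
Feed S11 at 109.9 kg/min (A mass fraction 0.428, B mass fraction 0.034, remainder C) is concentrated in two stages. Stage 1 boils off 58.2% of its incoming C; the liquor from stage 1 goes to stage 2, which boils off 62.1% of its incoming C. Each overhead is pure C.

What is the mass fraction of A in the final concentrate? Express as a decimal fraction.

C in feed = 109.9×0.538 = 59.126 kg/min.
After stage 1: C left = (1−0.582)×59.126 = 24.715; stream total = 75.489 kg/min.
After stage 2: C left = (1−0.621)×24.715 = 9.3669; final concentrate = 60.141 kg/min.
A fraction = 47.037/60.141 = 0.782.

0.782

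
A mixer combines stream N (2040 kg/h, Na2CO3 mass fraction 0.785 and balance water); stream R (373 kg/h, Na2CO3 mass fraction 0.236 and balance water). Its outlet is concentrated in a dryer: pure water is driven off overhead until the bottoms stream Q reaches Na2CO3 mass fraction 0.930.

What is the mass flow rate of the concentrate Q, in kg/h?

Na2CO3 entering = 2040×0.785 + 373×0.236 = 1689.4 kg/h.
All Na2CO3 reports to Q, so Q = 1689.4/0.930 = 1816.6 kg/h.

1817 kg/h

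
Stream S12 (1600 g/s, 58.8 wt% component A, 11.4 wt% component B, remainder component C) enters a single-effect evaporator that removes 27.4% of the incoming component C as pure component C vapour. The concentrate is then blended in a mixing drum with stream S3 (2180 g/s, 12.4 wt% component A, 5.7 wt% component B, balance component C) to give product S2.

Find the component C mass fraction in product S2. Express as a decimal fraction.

Vapour removed = 0.274×0.298×1600 = 130.64 g/s; concentrate = 1469.4 g/s.
component C reaching the mixer = 346.16 (from concentrate) + 2180×0.819 = 2131.6 g/s.
Product flow = 1469.4 + 2180 = 3649.4 g/s; component C fraction = 0.584.

0.584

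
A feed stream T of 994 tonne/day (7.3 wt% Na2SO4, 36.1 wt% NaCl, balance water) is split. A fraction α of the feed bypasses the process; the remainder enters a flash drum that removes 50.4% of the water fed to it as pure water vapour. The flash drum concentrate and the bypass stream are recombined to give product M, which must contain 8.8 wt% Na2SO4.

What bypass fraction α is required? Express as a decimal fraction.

0.402

All 994×0.073 = 72.562 tonne/day of Na2SO4 reaches M, so M = 72.562/0.088 = 824.57 tonne/day and vapour = 169.43 tonne/day.
The evaporator receives (1−α)·994 of feed at 0.566 water and removes 0.504 of that water:
0.504×0.566×(1−α)×994 = 169.43
(1−α) = 169.43/283.55 = 0.5975;  α = 0.4025.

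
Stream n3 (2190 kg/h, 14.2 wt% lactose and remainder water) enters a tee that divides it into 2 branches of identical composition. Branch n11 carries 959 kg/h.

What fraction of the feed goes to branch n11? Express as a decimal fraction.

Fraction to n11 = 959/2190 = 0.4379.

0.438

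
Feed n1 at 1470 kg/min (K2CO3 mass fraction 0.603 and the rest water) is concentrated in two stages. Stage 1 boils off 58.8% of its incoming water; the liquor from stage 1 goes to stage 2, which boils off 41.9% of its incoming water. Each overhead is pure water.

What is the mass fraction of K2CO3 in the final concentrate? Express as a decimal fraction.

water in feed = 1470×0.397 = 583.59 kg/min.
After stage 1: water left = (1−0.588)×583.59 = 240.44; stream total = 1126.8 kg/min.
After stage 2: water left = (1−0.419)×240.44 = 139.7; final concentrate = 1026.1 kg/min.
K2CO3 fraction = 886.41/1026.1 = 0.864.

0.864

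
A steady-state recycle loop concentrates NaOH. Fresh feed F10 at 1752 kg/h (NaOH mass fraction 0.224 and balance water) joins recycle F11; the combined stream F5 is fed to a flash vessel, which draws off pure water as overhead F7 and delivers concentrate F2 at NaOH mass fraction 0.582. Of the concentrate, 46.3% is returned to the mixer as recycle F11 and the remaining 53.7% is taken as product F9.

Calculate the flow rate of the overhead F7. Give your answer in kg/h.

1078 kg/h

Overall NaOH balance (none leaves overhead): NaOH in fresh feed = NaOH in product, i.e. 1752×0.224 = (1−0.463)·F2·0.582.
F2 = 392.45/(0.582×0.537) = 1255.7 kg/h.
Recycle F11 = 0.463×1255.7 = 581.39 kg/h.
Combined feed F5 = 1752 + 581.39 = 2333.4 kg/h.
Overhead F7 = F5 − F2 = 2333.4 − 1255.7 = 1077.7 kg/h.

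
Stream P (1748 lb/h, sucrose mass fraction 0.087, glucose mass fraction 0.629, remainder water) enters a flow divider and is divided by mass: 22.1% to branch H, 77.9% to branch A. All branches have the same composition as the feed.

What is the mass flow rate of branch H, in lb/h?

386.3 lb/h

Branch H flow = 0.221×1748 = 386.31 lb/h.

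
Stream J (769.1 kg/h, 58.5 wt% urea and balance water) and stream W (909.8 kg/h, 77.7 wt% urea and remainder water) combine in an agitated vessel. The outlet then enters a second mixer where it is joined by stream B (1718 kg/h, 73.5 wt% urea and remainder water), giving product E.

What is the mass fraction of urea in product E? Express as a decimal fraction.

Overall, product flow = 3396.9 kg/h.
urea in = 769.1×0.585 + 909.8×0.777 + 1718×0.735 = 2419.6 kg/h.
urea fraction in E = 0.712.

0.712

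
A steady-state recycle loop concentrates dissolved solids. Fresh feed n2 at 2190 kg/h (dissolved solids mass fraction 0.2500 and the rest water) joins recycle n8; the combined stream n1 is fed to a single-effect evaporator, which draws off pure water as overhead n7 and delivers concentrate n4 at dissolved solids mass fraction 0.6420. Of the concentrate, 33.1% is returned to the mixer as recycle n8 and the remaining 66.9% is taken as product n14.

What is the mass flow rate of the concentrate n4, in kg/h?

1275 kg/h

Overall dissolved solids balance (none leaves overhead): dissolved solids in fresh feed = dissolved solids in product, i.e. 2190×0.250 = (1−0.331)·n4·0.642.
n4 = 547.5/(0.642×0.669) = 1274.7 kg/h.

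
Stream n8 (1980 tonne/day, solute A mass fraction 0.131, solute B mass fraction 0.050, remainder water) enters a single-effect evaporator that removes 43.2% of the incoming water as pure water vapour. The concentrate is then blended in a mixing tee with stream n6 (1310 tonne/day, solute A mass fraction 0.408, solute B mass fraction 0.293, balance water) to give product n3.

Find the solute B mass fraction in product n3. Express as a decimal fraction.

Vapour removed = 0.432×0.819×1980 = 700.54 tonne/day; concentrate = 1279.5 tonne/day.
solute B reaching the mixer = 99 (from concentrate) + 1310×0.293 = 482.83 tonne/day.
Product flow = 1279.5 + 1310 = 2589.5 tonne/day; solute B fraction = 0.186.

0.186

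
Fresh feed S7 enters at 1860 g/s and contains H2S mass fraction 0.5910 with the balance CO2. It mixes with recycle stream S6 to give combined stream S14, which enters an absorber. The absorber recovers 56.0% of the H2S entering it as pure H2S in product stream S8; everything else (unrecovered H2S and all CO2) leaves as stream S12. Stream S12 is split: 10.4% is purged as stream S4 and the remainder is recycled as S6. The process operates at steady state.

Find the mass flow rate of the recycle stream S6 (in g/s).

CO2 enters only via S7 and leaves only via the purge: 1860×0.409 = 0.104×(CO2 in S12), and the absorber passes all CO2, so CO2 in S14 = CO2 in S12 = 7314.8 g/s.
H2S in S14: m_A = 1860×0.591 + (1−0.104)·(1−0.560)·m_A, so m_A = 1099.3/0.6058 = 1814.7 g/s.
S12 = (1−0.560)×1814.7 + 7314.8 = 8113.3 g/s.
Recycle S6 = (1−0.104)×8113.3 = 7269.5 g/s.

7269 g/s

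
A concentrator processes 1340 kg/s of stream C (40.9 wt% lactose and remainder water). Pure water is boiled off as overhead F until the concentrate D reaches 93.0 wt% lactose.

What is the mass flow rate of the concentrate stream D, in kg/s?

589.3 kg/s

lactose is conserved: 1340×0.409 = 548.06 kg/s all reports to the concentrate.
Concentrate = 548.06/(target fraction) = 589.31 kg/s.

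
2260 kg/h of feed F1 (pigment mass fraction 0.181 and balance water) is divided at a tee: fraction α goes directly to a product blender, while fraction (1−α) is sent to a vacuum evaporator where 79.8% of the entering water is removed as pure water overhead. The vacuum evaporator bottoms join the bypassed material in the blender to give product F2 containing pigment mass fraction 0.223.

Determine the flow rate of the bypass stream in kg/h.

All 2260×0.181 = 409.06 kg/h of pigment reaches F2, so F2 = 409.06/0.223 = 1834.3 kg/h and vapour = 425.65 kg/h.
The evaporator receives (1−α)·2260 of feed at 0.819 water and removes 0.798 of that water:
0.798×0.819×(1−α)×2260 = 425.65
(1−α) = 425.65/1477.1 = 0.2882;  α = 0.7118.
Bypass flow = 0.7118×2260 = 1608.7 kg/h.

1609 kg/h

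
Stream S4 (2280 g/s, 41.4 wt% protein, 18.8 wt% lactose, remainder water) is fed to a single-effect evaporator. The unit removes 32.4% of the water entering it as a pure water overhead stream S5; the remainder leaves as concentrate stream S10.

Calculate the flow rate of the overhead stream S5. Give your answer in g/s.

water entering = 2280×0.398 = 907.44 g/s; overhead removed = 0.324×907.44 = 294.01 g/s.

294 g/s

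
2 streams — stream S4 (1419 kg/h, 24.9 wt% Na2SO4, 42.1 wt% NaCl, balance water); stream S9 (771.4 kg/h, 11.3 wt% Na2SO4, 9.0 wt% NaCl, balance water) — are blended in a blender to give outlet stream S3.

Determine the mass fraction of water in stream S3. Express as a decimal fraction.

Total flow out = 1419 + 771.4 = 2190.4 kg/h.
water in = 1419×0.330 + 771.4×0.797 = 1083.1 kg/h.
water mass fraction in S3 = 1083.1/2190.4 = 0.494.

0.494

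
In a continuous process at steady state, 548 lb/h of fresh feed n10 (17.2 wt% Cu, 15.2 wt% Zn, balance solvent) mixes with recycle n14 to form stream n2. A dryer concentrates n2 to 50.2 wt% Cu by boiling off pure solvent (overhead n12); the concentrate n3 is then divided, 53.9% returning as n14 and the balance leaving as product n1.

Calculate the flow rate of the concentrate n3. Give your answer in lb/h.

407.3 lb/h

Overall Cu balance (none leaves overhead): Cu in fresh feed = Cu in product, i.e. 548×0.172 = (1−0.539)·n3·0.502.
n3 = 94.256/(0.502×0.461) = 407.29 lb/h.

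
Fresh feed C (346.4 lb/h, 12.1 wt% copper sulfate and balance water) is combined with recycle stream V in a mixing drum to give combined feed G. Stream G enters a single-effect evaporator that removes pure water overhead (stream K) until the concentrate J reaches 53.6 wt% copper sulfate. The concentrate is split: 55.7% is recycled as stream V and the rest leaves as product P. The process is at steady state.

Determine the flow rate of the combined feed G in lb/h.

Overall copper sulfate balance (none leaves overhead): copper sulfate in fresh feed = copper sulfate in product, i.e. 346.4×0.121 = (1−0.557)·J·0.536.
J = 41.914/(0.536×0.443) = 176.52 lb/h.
Recycle V = 0.557×176.52 = 98.322 lb/h.
Combined feed G = 346.4 + 98.322 = 444.72 lb/h.

444.7 lb/h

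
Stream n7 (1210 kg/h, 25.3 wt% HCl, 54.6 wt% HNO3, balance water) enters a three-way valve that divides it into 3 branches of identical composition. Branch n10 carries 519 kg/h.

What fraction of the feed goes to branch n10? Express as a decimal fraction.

0.429

Fraction to n10 = 519/1210 = 0.4289.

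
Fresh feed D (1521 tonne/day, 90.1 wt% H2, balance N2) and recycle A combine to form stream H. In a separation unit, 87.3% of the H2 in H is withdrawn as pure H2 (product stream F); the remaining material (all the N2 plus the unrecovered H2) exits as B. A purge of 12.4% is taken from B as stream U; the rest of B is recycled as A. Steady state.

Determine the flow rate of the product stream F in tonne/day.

1346 tonne/day

H2 in H: m_A = 1521×0.901 + (1−0.124)·(1−0.873)·m_A, so m_A = 1370.4/0.8887 = 1542 tonne/day.
Product F = 0.873×1542 = 1346.1 tonne/day.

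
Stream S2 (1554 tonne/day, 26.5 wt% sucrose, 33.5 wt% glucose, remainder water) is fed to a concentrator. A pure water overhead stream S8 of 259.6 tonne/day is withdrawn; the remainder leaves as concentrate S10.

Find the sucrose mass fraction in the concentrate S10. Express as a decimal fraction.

0.318

sucrose is not removed: 1554×0.265 = 411.81 tonne/day of sucrose enters S10.
Concentrate = 1554 − 259.6 = 1294.4 tonne/day.
Mass fraction = 411.81/1294.4 = 0.318.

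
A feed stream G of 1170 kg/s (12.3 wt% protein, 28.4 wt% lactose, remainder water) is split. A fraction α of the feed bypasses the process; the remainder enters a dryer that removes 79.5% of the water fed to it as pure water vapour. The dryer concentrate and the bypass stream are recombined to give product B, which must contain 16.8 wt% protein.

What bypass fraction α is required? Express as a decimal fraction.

0.432

All 1170×0.123 = 143.91 kg/s of protein reaches B, so B = 143.91/0.168 = 856.61 kg/s and vapour = 313.39 kg/s.
The evaporator receives (1−α)·1170 of feed at 0.593 water and removes 0.795 of that water:
0.795×0.593×(1−α)×1170 = 313.39
(1−α) = 313.39/551.58 = 0.5682;  α = 0.4318.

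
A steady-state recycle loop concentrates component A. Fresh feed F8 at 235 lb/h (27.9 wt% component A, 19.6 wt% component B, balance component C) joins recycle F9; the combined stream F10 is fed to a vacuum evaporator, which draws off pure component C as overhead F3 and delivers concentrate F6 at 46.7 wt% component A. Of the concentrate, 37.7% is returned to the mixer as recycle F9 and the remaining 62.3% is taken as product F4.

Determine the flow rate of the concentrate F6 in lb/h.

225.4 lb/h

Overall component A balance (none leaves overhead): component A in fresh feed = component A in product, i.e. 235×0.279 = (1−0.377)·F6·0.467.
F6 = 65.565/(0.467×0.623) = 225.35 lb/h.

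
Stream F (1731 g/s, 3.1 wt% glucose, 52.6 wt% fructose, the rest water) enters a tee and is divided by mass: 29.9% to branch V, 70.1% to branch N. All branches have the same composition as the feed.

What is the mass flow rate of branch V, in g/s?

517.6 g/s

Branch V flow = 0.299×1731 = 517.57 g/s.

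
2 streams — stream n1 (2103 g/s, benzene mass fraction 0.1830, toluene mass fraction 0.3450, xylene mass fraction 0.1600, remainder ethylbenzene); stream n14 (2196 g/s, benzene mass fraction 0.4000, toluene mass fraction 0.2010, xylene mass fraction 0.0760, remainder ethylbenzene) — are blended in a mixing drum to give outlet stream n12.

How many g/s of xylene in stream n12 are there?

503.4 g/s

xylene out = xylene in = 2103×0.160 + 2196×0.076 = 503.38 g/s.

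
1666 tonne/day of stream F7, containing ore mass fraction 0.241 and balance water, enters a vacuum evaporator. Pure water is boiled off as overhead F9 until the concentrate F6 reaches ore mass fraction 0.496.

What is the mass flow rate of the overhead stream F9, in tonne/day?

ore is conserved: 1666×0.241 = 401.51 tonne/day all reports to the concentrate.
Concentrate = 401.51/(target fraction) = 809.49 tonne/day.
Overhead = 1666 − 809.49 = 856.51 tonne/day.

856.5 tonne/day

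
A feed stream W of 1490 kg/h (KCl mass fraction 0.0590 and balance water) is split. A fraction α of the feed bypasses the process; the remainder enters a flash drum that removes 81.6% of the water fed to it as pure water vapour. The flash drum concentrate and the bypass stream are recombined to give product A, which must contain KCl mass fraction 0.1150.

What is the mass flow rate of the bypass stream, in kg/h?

545.1 kg/h

All 1490×0.059 = 87.91 kg/h of KCl reaches A, so A = 87.91/0.115 = 764.43 kg/h and vapour = 725.57 kg/h.
The evaporator receives (1−α)·1490 of feed at 0.941 water and removes 0.816 of that water:
0.816×0.941×(1−α)×1490 = 725.57
(1−α) = 725.57/1144.1 = 0.6342;  α = 0.3658.
Bypass flow = 0.3658×1490 = 545.08 kg/h.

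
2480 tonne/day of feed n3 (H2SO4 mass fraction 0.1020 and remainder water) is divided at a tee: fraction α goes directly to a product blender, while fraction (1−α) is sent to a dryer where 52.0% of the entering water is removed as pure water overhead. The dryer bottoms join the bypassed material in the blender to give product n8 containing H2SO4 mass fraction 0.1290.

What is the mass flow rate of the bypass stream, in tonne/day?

1368 tonne/day

All 2480×0.102 = 252.96 tonne/day of H2SO4 reaches n8, so n8 = 252.96/0.129 = 1960.9 tonne/day and vapour = 519.07 tonne/day.
The evaporator receives (1−α)·2480 of feed at 0.898 water and removes 0.520 of that water:
0.520×0.898×(1−α)×2480 = 519.07
(1−α) = 519.07/1158.1 = 0.4482;  α = 0.5518.
Bypass flow = 0.5518×2480 = 1368.4 tonne/day.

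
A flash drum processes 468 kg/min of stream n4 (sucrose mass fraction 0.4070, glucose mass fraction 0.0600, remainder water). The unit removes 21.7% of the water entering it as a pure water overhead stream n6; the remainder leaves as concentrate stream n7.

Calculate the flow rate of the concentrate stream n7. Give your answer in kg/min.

water entering = 468×0.533 = 249.44 kg/min; overhead removed = 0.217×249.44 = 54.129 kg/min.
Concentrate = 468 − 54.129 = 413.87 kg/min.

413.9 kg/min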